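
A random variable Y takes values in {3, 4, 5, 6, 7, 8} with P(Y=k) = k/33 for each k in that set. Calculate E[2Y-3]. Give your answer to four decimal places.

E[2Y-3] = Σ (2y-3)·P(Y=y)
 = 3·1/11 + 5·4/33 + 7·5/33 + 9·2/11 + 11·7/33 + 13·8/33
 = 3/11 + 20/33 + 35/33 + 18/11 + 7/3 + 104/33
 = 299/33

9.0606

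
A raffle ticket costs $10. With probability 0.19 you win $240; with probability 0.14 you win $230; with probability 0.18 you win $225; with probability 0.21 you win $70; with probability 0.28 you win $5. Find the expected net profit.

E[payout] = 240·0.19 + 230·0.14 + 225·0.18 + 70·0.21 + 5·0.28
 = 45.6 + 32.2 + 40.5 + 14.7 + 1.4
 = 134.4
Net = 134.4 - 10 = 124.4

124.4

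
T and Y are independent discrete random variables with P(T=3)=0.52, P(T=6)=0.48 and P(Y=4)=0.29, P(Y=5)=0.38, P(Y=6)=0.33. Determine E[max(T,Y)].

E[max(T,Y)] = Σ_t Σ_y max(t,y) · P(T=t)P(Y=y)
 = 4·0.1508 + 5·0.1976 + 6·0.1716 + 6·0.1392 + 6·0.1824 + 6·0.1584
 = 0.6032 + 0.988 + 1.0296 + 0.8352 + 1.0944 + 0.9504
 = 5.5008

5.5008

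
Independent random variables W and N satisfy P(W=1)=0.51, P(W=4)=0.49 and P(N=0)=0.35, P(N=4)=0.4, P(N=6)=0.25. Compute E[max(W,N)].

E[max(W,N)] = Σ_w Σ_n max(w,n) · P(W=w)P(N=n)
 = 1·0.1785 + 4·0.204 + 6·0.1275 + 4·0.1715 + 4·0.196 + 6·0.1225
 = 0.1785 + 0.816 + 0.765 + 0.686 + 0.784 + 0.735
 = 3.9645

3.9645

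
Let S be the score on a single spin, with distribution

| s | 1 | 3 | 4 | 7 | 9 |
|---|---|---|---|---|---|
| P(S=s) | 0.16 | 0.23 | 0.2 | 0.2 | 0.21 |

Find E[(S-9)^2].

24.32

E[(S-9)^2] = Σ (s-9)^2·P(S=s)
 = 64·0.16 + 36·0.23 + 25·0.2 + 4·0.2 + 0·0.21
 = 10.24 + 8.28 + 5 + 0.8 + 0
 = 24.32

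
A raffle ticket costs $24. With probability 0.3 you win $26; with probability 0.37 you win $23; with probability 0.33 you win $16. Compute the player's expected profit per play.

E[payout] = 26·0.3 + 23·0.37 + 16·0.33
 = 7.8 + 8.51 + 5.28
 = 21.59
Net = 21.59 - 24 = -2.41

-2.41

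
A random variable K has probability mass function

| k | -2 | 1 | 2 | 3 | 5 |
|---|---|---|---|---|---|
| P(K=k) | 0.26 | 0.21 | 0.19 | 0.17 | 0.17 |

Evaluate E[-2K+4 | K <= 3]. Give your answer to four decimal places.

2.6024

P(K <= 3) = 0.26 + 0.21 + 0.19 + 0.17 = 0.83.
E[-2K+4 | K <= 3] = [8·0.26 + 2·0.21 + 0·0.19 + (-2)·0.17] / 0.83
 = 2.16 / 0.83
 = 216/83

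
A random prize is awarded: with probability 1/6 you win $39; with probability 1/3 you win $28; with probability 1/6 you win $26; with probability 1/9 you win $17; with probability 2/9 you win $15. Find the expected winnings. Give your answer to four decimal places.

25.3889

E[payout] = 39·1/6 + 28·1/3 + 26·1/6 + 17·1/9 + 15·2/9
 = 13/2 + 28/3 + 13/3 + 17/9 + 10/3
 = 457/18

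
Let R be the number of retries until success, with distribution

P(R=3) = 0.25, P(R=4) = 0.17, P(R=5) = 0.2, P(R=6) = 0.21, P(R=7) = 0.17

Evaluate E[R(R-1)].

E[R(R-1)] = Σ r(r-1)·P(R=r)
 = 6·0.25 + 12·0.17 + 20·0.2 + 30·0.21 + 42·0.17
 = 1.5 + 2.04 + 4 + 6.3 + 7.14
 = 20.98

20.98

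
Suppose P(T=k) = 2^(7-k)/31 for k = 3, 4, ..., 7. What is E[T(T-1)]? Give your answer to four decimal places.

12.0645

E[T(T-1)] = Σ t(t-1)·P(T=t)
 = 6·16/31 + 12·8/31 + 20·4/31 + 30·2/31 + 42·1/31
 = 96/31 + 96/31 + 80/31 + 60/31 + 42/31
 = 374/31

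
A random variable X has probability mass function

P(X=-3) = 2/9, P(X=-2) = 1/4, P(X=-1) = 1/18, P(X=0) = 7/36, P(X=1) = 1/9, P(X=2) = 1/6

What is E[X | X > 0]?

P(X > 0) = 1/9 + 1/6 = 5/18.
E[X | X > 0] = [1·1/9 + 2·1/6] / (5/18)
 = 4/9 / (5/18)
 = 8/5

1.6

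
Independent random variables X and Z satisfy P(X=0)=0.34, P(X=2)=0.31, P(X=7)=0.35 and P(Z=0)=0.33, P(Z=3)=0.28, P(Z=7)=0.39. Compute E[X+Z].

6.64

E[X+Z] = Σ_x Σ_z (x+z) · P(X=x)P(Z=z)
 = 0·0.1122 + 3·0.0952 + 7·0.1326 + 2·0.1023 + 5·0.0868 + 9·0.1209 + 7·0.1155 + 10·0.098 + 14·0.1365
 = 0 + 0.2856 + 0.9282 + 0.2046 + 0.434 + 1.0881 + 0.8085 + 0.98 + 1.911
 = 6.64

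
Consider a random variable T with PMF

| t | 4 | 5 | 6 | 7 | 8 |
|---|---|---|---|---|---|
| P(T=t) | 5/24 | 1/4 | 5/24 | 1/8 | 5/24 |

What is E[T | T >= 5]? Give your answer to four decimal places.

6.3684

P(T >= 5) = 1/4 + 5/24 + 1/8 + 5/24 = 19/24.
E[T | T >= 5] = [5·1/4 + 6·5/24 + 7·1/8 + 8·5/24] / (19/24)
 = 121/24 / (19/24)
 = 121/19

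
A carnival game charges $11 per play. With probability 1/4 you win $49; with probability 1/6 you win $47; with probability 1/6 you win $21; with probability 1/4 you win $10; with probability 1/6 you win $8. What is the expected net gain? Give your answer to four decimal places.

E[payout] = 49·1/4 + 47·1/6 + 21·1/6 + 10·1/4 + 8·1/6
 = 49/4 + 47/6 + 7/2 + 5/2 + 4/3
 = 329/12
Net = 329/12 - 11 = 197/12

16.4167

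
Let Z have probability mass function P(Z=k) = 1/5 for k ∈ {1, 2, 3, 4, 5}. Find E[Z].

E[Z] = Σ z·P(Z=z)
 = 1·1/5 + 2·1/5 + 3·1/5 + 4·1/5 + 5·1/5
 = 1/5 + 2/5 + 3/5 + 4/5 + 1
 = 3

3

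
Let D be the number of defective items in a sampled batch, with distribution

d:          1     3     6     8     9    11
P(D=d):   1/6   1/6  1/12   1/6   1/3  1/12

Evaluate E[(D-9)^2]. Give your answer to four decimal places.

E[(D-9)^2] = Σ (d-9)^2·P(D=d)
 = 64·1/6 + 36·1/6 + 9·1/12 + 1·1/6 + 0·1/3 + 4·1/12
 = 32/3 + 6 + 3/4 + 1/6 + 0 + 1/3
 = 215/12

17.9167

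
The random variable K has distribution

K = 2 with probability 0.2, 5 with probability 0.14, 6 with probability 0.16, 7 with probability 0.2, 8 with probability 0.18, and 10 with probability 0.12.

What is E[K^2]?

E[K^2] = Σ k^2·P(K=k)
 = 4·0.2 + 25·0.14 + 36·0.16 + 49·0.2 + 64·0.18 + 100·0.12
 = 0.8 + 3.5 + 5.76 + 9.8 + 11.52 + 12
 = 43.38

43.38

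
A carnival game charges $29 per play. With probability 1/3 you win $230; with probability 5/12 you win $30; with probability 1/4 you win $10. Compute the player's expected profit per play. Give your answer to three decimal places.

E[payout] = 230·1/3 + 30·5/12 + 10·1/4
 = 230/3 + 25/2 + 5/2
 = 275/3
Net = 275/3 - 29 = 188/3

62.667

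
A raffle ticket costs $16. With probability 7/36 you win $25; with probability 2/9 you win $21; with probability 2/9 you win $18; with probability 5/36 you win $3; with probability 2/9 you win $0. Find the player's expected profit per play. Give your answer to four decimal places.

E[payout] = 25·7/36 + 21·2/9 + 18·2/9 + 3·5/36 + 0·2/9
 = 175/36 + 14/3 + 4 + 5/12 + 0
 = 251/18
Net = 251/18 - 16 = -37/18

-2.0556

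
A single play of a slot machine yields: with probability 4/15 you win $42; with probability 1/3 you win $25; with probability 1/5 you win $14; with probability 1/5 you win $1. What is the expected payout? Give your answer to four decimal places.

E[payout] = 42·4/15 + 25·1/3 + 14·1/5 + 1·1/5
 = 56/5 + 25/3 + 14/5 + 1/5
 = 338/15

22.5333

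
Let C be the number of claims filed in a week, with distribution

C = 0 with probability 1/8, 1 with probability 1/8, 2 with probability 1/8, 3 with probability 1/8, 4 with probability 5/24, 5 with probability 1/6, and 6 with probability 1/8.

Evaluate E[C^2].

E[C^2] = Σ c^2·P(C=c)
 = 0·1/8 + 1·1/8 + 4·1/8 + 9·1/8 + 16·5/24 + 25·1/6 + 36·1/8
 = 0 + 1/8 + 1/2 + 9/8 + 10/3 + 25/6 + 9/2
 = 55/4

13.75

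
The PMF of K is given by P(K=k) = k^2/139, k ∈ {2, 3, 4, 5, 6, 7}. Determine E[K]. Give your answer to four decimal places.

5.6331

E[K] = Σ k·P(K=k)
 = 2·4/139 + 3·9/139 + 4·16/139 + 5·25/139 + 6·36/139 + 7·49/139
 = 8/139 + 27/139 + 64/139 + 125/139 + 216/139 + 343/139
 = 783/139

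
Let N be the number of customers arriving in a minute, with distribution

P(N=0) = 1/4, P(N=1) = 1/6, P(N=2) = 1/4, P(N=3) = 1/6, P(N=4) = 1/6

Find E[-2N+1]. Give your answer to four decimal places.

E[-2N+1] = Σ (-2n+1)·P(N=n)
 = 1·1/4 + (-1)·1/6 + (-3)·1/4 + (-5)·1/6 + (-7)·1/6
 = 1/4 + (-1/6) + (-3/4) + (-5/6) + (-7/6)
 = -8/3

-2.6667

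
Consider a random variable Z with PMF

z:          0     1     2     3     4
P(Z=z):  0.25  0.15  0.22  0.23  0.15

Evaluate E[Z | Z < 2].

P(Z < 2) = 0.25 + 0.15 = 0.4.
E[Z | Z < 2] = [0·0.25 + 1·0.15] / 0.4
 = 0.15 / 0.4
 = 3/8

0.375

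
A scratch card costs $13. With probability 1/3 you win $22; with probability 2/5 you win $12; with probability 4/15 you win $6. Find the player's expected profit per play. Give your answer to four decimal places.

0.7333

E[payout] = 22·1/3 + 12·2/5 + 6·4/15
 = 22/3 + 24/5 + 8/5
 = 206/15
Net = 206/15 - 13 = 11/15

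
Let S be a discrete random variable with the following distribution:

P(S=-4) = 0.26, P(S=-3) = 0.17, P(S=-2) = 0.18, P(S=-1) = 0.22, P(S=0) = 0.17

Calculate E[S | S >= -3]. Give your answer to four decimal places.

P(S >= -3) = 0.17 + 0.18 + 0.22 + 0.17 = 0.74.
E[S | S >= -3] = [(-3)·0.17 + (-2)·0.18 + (-1)·0.22 + 0·0.17] / 0.74
 = -1.09 / 0.74
 = -109/74

-1.4730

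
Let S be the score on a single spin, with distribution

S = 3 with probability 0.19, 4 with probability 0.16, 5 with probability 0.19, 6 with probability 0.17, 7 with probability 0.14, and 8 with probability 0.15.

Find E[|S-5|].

1.44

E[|S-5|] = Σ |s-5|·P(S=s)
 = 2·0.19 + 1·0.16 + 0·0.19 + 1·0.17 + 2·0.14 + 3·0.15
 = 0.38 + 0.16 + 0 + 0.17 + 0.28 + 0.45
 = 1.44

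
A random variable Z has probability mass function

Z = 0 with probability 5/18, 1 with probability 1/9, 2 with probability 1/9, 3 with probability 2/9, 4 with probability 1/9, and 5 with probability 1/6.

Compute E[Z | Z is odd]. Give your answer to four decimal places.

P(Z is odd) = 1/9 + 2/9 + 1/6 = 1/2.
E[Z | Z is odd] = [1·1/9 + 3·2/9 + 5·1/6] / (1/2)
 = 29/18 / (1/2)
 = 29/9

3.2222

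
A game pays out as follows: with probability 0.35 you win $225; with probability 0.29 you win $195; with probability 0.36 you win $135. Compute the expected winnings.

E[payout] = 225·0.35 + 195·0.29 + 135·0.36
 = 78.75 + 56.55 + 48.6
 = 183.9

183.9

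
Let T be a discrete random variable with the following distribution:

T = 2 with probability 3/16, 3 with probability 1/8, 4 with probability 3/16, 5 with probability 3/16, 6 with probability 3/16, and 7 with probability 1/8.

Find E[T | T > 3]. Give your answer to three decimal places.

P(T > 3) = 3/16 + 3/16 + 3/16 + 1/8 = 11/16.
E[T | T > 3] = [4·3/16 + 5·3/16 + 6·3/16 + 7·1/8] / (11/16)
 = 59/16 / (11/16)
 = 59/11

5.364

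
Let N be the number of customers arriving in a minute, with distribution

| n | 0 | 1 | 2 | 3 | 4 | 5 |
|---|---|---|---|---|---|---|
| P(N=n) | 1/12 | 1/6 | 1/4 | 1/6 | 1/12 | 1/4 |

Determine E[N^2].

10.25

E[N^2] = Σ n^2·P(N=n)
 = 0·1/12 + 1·1/6 + 4·1/4 + 9·1/6 + 16·1/12 + 25·1/4
 = 0 + 1/6 + 1 + 3/2 + 4/3 + 25/4
 = 41/4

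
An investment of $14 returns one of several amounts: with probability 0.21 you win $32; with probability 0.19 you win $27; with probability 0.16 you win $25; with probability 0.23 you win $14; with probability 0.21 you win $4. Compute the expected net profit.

E[payout] = 32·0.21 + 27·0.19 + 25·0.16 + 14·0.23 + 4·0.21
 = 6.72 + 5.13 + 4 + 3.22 + 0.84
 = 19.91
Net = 19.91 - 14 = 5.91

5.91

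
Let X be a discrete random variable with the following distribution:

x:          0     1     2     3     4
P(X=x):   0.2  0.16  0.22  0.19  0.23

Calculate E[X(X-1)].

4.34

E[X(X-1)] = Σ x(x-1)·P(X=x)
 = 0·0.2 + 0·0.16 + 2·0.22 + 6·0.19 + 12·0.23
 = 0 + 0 + 0.44 + 1.14 + 2.76
 = 4.34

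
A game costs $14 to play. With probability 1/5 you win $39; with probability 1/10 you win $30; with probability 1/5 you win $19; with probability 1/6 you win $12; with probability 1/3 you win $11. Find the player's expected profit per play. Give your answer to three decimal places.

6.267

E[payout] = 39·1/5 + 30·1/10 + 19·1/5 + 12·1/6 + 11·1/3
 = 39/5 + 3 + 19/5 + 2 + 11/3
 = 304/15
Net = 304/15 - 14 = 94/15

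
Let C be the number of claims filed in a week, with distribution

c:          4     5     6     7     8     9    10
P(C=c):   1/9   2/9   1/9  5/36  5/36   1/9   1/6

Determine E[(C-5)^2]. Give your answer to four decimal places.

7.9722

E[(C-5)^2] = Σ (c-5)^2·P(C=c)
 = 1·1/9 + 0·2/9 + 1·1/9 + 4·5/36 + 9·5/36 + 16·1/9 + 25·1/6
 = 1/9 + 0 + 1/9 + 5/9 + 5/4 + 16/9 + 25/6
 = 287/36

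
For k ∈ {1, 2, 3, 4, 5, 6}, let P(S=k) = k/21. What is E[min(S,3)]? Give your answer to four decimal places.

E[min(S,3)] = Σ min(s,3)·P(S=s)
 = 1·1/21 + 2·2/21 + 3·1/7 + 3·4/21 + 3·5/21 + 3·2/7
 = 1/21 + 4/21 + 3/7 + 4/7 + 5/7 + 6/7
 = 59/21

2.8095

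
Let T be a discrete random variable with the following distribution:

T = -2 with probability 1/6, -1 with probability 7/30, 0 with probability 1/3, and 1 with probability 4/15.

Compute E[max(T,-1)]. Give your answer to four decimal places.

E[max(T,-1)] = Σ max(t,-1)·P(T=t)
 = (-1)·1/6 + (-1)·7/30 + 0·1/3 + 1·4/15
 = (-1/6) + (-7/30) + 0 + 4/15
 = -2/15

-0.1333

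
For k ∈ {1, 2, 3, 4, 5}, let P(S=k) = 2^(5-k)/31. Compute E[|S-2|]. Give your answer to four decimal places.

E[|S-2|] = Σ |s-2|·P(S=s)
 = 1·16/31 + 0·8/31 + 1·4/31 + 2·2/31 + 3·1/31
 = 16/31 + 0 + 4/31 + 4/31 + 3/31
 = 27/31

0.8710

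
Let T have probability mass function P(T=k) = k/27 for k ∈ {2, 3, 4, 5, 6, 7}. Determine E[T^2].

29

E[T^2] = Σ t^2·P(T=t)
 = 4·2/27 + 9·1/9 + 16·4/27 + 25·5/27 + 36·2/9 + 49·7/27
 = 8/27 + 1 + 64/27 + 125/27 + 8 + 343/27
 = 29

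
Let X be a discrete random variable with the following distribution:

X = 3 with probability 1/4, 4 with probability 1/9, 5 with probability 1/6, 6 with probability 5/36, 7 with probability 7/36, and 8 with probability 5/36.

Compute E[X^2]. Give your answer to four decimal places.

31.6111

E[X^2] = Σ x^2·P(X=x)
 = 9·1/4 + 16·1/9 + 25·1/6 + 36·5/36 + 49·7/36 + 64·5/36
 = 9/4 + 16/9 + 25/6 + 5 + 343/36 + 80/9
 = 569/18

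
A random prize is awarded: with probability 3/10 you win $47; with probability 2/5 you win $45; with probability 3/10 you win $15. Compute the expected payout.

E[payout] = 47·3/10 + 45·2/5 + 15·3/10
 = 141/10 + 18 + 9/2
 = 183/5

36.6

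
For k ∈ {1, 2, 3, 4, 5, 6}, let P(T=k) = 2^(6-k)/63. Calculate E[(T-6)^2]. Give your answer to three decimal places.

18.190

E[(T-6)^2] = Σ (t-6)^2·P(T=t)
 = 25·32/63 + 16·16/63 + 9·8/63 + 4·4/63 + 1·2/63 + 0·1/63
 = 800/63 + 256/63 + 8/7 + 16/63 + 2/63 + 0
 = 382/21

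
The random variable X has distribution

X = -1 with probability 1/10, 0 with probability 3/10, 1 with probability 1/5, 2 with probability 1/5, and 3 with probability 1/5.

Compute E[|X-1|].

1.1

E[|X-1|] = Σ |x-1|·P(X=x)
 = 2·1/10 + 1·3/10 + 0·1/5 + 1·1/5 + 2·1/5
 = 1/5 + 3/10 + 0 + 1/5 + 2/5
 = 11/10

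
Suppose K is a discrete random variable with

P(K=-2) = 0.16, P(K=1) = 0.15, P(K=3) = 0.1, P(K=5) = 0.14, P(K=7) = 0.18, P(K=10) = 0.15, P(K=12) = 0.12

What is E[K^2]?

46.29

E[K^2] = Σ k^2·P(K=k)
 = 4·0.16 + 1·0.15 + 9·0.1 + 25·0.14 + 49·0.18 + 100·0.15 + 144·0.12
 = 0.64 + 0.15 + 0.9 + 3.5 + 8.82 + 15 + 17.28
 = 46.29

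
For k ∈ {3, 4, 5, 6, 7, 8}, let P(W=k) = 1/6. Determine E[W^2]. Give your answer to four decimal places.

E[W^2] = Σ w^2·P(W=w)
 = 9·1/6 + 16·1/6 + 25·1/6 + 36·1/6 + 49·1/6 + 64·1/6
 = 3/2 + 8/3 + 25/6 + 6 + 49/6 + 32/3
 = 199/6

33.1667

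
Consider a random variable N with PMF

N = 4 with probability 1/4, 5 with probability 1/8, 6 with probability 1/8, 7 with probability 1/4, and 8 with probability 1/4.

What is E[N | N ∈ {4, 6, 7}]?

5.6

P(N ∈ {4, 6, 7}) = 1/4 + 1/8 + 1/4 = 5/8.
E[N | N ∈ {4, 6, 7}] = [4·1/4 + 6·1/8 + 7·1/4] / (5/8)
 = 7/2 / (5/8)
 = 28/5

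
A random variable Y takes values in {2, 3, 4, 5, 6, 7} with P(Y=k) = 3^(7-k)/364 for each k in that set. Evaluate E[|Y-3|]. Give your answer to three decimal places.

0.827

E[|Y-3|] = Σ |y-3|·P(Y=y)
 = 1·243/364 + 0·81/364 + 1·27/364 + 2·9/364 + 3·3/364 + 4·1/364
 = 243/364 + 0 + 27/364 + 9/182 + 9/364 + 1/91
 = 43/52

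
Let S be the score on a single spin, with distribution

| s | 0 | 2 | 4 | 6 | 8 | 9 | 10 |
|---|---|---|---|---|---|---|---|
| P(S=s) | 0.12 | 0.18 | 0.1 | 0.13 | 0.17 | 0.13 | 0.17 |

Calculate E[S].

5.77

E[S] = Σ s·P(S=s)
 = 0·0.12 + 2·0.18 + 4·0.1 + 6·0.13 + 8·0.17 + 9·0.13 + 10·0.17
 = 0 + 0.36 + 0.4 + 0.78 + 1.36 + 1.17 + 1.7
 = 5.77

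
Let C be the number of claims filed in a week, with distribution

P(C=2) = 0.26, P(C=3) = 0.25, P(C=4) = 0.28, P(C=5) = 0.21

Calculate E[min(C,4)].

E[min(C,4)] = Σ min(c,4)·P(C=c)
 = 2·0.26 + 3·0.25 + 4·0.28 + 4·0.21
 = 0.52 + 0.75 + 1.12 + 0.84
 = 3.23

3.23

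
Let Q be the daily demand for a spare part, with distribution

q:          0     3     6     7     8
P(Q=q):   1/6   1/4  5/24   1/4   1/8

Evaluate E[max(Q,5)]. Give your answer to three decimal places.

E[max(Q,5)] = Σ max(q,5)·P(Q=q)
 = 5·1/6 + 5·1/4 + 6·5/24 + 7·1/4 + 8·1/8
 = 5/6 + 5/4 + 5/4 + 7/4 + 1
 = 73/12

6.083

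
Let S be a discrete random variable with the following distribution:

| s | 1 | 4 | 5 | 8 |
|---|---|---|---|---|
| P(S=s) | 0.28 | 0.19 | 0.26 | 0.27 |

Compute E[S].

E[S] = Σ s·P(S=s)
 = 1·0.28 + 4·0.19 + 5·0.26 + 8·0.27
 = 0.28 + 0.76 + 1.3 + 2.16
 = 4.5

4.5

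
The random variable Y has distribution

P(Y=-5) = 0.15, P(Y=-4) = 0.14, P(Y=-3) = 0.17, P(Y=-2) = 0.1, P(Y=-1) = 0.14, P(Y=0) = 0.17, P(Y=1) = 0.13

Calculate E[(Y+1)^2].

5.13

E[(Y+1)^2] = Σ (y+1)^2·P(Y=y)
 = 16·0.15 + 9·0.14 + 4·0.17 + 1·0.1 + 0·0.14 + 1·0.17 + 4·0.13
 = 2.4 + 1.26 + 0.68 + 0.1 + 0 + 0.17 + 0.52
 = 5.13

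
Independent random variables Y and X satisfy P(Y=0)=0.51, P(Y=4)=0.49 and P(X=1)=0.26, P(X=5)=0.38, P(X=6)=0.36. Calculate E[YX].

8.4672

E[YX] = Σ_y Σ_x yx · P(Y=y)P(X=x)
 = 0·0.1326 + 0·0.1938 + 0·0.1836 + 4·0.1274 + 20·0.1862 + 24·0.1764
 = 0 + 0 + 0 + 0.5096 + 3.724 + 4.2336
 = 8.4672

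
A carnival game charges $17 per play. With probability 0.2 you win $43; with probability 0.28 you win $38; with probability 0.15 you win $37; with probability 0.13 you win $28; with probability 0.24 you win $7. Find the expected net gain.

E[payout] = 43·0.2 + 38·0.28 + 37·0.15 + 28·0.13 + 7·0.24
 = 8.6 + 10.64 + 5.55 + 3.64 + 1.68
 = 30.11
Net = 30.11 - 17 = 13.11

13.11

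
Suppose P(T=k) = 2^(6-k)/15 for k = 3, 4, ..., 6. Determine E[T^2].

14.8

E[T^2] = Σ t^2·P(T=t)
 = 9·8/15 + 16·4/15 + 25·2/15 + 36·1/15
 = 24/5 + 64/15 + 10/3 + 12/5
 = 74/5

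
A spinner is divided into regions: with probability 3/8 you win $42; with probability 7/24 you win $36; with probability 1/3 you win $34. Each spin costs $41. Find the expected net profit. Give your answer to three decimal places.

-3.417

E[payout] = 42·3/8 + 36·7/24 + 34·1/3
 = 63/4 + 21/2 + 34/3
 = 451/12
Net = 451/12 - 41 = -41/12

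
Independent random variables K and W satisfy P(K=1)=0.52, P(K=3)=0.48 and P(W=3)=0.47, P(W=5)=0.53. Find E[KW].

7.9576

E[KW] = Σ_k Σ_w kw · P(K=k)P(W=w)
 = 3·0.2444 + 5·0.2756 + 9·0.2256 + 15·0.2544
 = 0.7332 + 1.378 + 2.0304 + 3.816
 = 7.9576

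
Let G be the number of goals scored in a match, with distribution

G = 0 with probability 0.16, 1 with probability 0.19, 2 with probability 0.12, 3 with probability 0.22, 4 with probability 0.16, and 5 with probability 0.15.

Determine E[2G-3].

1.96

E[2G-3] = Σ (2g-3)·P(G=g)
 = (-3)·0.16 + (-1)·0.19 + 1·0.12 + 3·0.22 + 5·0.16 + 7·0.15
 = (-0.48) + (-0.19) + 0.12 + 0.66 + 0.8 + 1.05
 = 1.96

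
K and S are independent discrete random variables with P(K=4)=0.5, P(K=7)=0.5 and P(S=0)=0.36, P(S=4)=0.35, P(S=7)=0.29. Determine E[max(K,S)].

E[max(K,S)] = Σ_k Σ_s max(k,s) · P(K=k)P(S=s)
 = 4·0.18 + 4·0.175 + 7·0.145 + 7·0.18 + 7·0.175 + 7·0.145
 = 0.72 + 0.7 + 1.015 + 1.26 + 1.225 + 1.015
 = 5.935

5.935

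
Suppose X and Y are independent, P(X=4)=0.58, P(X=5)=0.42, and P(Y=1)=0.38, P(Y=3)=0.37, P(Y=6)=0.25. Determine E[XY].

E[XY] = Σ_x Σ_y xy · P(X=x)P(Y=y)
 = 4·0.2204 + 12·0.2146 + 24·0.145 + 5·0.1596 + 15·0.1554 + 30·0.105
 = 0.8816 + 2.5752 + 3.48 + 0.798 + 2.331 + 3.15
 = 13.2158

13.2158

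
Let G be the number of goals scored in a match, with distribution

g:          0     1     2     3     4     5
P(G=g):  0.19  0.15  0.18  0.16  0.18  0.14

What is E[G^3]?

E[G^3] = Σ g^3·P(G=g)
 = 0·0.19 + 1·0.15 + 8·0.18 + 27·0.16 + 64·0.18 + 125·0.14
 = 0 + 0.15 + 1.44 + 4.32 + 11.52 + 17.5
 = 34.93

34.93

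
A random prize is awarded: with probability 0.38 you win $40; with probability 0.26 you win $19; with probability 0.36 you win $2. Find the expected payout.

E[payout] = 40·0.38 + 19·0.26 + 2·0.36
 = 15.2 + 4.94 + 0.72
 = 20.86

20.86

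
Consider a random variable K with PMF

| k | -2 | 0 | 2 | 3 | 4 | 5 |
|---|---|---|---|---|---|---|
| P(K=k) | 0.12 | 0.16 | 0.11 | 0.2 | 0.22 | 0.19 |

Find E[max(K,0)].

2.65

E[max(K,0)] = Σ max(k,0)·P(K=k)
 = 0·0.12 + 0·0.16 + 2·0.11 + 3·0.2 + 4·0.22 + 5·0.19
 = 0 + 0 + 0.22 + 0.6 + 0.88 + 0.95
 = 2.65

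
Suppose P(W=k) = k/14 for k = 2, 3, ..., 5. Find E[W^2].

E[W^2] = Σ w^2·P(W=w)
 = 4·1/7 + 9·3/14 + 16·2/7 + 25·5/14
 = 4/7 + 27/14 + 32/7 + 125/14
 = 16

16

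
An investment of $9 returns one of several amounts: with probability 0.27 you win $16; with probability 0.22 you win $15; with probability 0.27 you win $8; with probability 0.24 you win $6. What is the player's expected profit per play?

E[payout] = 16·0.27 + 15·0.22 + 8·0.27 + 6·0.24
 = 4.32 + 3.3 + 2.16 + 1.44
 = 11.22
Net = 11.22 - 9 = 2.22

2.22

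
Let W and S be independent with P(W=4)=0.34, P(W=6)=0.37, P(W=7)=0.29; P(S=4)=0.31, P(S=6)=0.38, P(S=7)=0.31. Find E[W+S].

11.3

E[W+S] = Σ_w Σ_s (w+s) · P(W=w)P(S=s)
 = 8·0.1054 + 10·0.1292 + 11·0.1054 + 10·0.1147 + 12·0.1406 + 13·0.1147 + 11·0.0899 + 13·0.1102 + 14·0.0899
 = 0.8432 + 1.292 + 1.1594 + 1.147 + 1.6872 + 1.4911 + 0.9889 + 1.4326 + 1.2586
 = 11.3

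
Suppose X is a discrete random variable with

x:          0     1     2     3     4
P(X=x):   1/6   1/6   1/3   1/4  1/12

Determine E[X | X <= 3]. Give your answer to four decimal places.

1.7273

P(X <= 3) = 1/6 + 1/6 + 1/3 + 1/4 = 11/12.
E[X | X <= 3] = [0·1/6 + 1·1/6 + 2·1/3 + 3·1/4] / (11/12)
 = 19/12 / (11/12)
 = 19/11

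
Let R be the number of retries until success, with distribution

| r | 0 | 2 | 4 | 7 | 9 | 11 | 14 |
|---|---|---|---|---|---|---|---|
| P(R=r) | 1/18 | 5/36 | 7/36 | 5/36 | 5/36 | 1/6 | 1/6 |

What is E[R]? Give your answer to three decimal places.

E[R] = Σ r·P(R=r)
 = 0·1/18 + 2·5/36 + 4·7/36 + 7·5/36 + 9·5/36 + 11·1/6 + 14·1/6
 = 0 + 5/18 + 7/9 + 35/36 + 5/4 + 11/6 + 7/3
 = 67/9

7.444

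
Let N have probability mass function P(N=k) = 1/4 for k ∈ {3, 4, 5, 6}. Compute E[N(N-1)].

E[N(N-1)] = Σ n(n-1)·P(N=n)
 = 6·1/4 + 12·1/4 + 20·1/4 + 30·1/4
 = 3/2 + 3 + 5 + 15/2
 = 17

17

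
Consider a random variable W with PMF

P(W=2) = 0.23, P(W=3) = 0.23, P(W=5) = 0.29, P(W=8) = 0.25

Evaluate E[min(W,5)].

E[min(W,5)] = Σ min(w,5)·P(W=w)
 = 2·0.23 + 3·0.23 + 5·0.29 + 5·0.25
 = 0.46 + 0.69 + 1.45 + 1.25
 = 3.85

3.85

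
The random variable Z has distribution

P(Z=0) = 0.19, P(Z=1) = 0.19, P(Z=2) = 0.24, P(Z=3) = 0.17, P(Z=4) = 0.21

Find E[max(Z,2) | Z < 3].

P(Z < 3) = 0.19 + 0.19 + 0.24 = 0.62.
E[max(Z,2) | Z < 3] = [2·0.19 + 2·0.19 + 2·0.24] / 0.62
 = 1.24 / 0.62
 = 2

2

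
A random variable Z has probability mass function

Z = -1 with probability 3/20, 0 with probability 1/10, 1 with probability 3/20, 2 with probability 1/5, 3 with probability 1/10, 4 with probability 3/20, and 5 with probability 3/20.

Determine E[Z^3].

32.65

E[Z^3] = Σ z^3·P(Z=z)
 = (-1)·3/20 + 0·1/10 + 1·3/20 + 8·1/5 + 27·1/10 + 64·3/20 + 125·3/20
 = (-3/20) + 0 + 3/20 + 8/5 + 27/10 + 48/5 + 75/4
 = 653/20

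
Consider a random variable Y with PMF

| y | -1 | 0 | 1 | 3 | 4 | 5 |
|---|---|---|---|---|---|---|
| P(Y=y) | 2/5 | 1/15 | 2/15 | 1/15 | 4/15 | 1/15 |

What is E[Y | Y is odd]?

P(Y is odd) = 2/5 + 2/15 + 1/15 + 1/15 = 2/3.
E[Y | Y is odd] = [(-1)·2/5 + 1·2/15 + 3·1/15 + 5·1/15] / (2/3)
 = 4/15 / (2/3)
 = 2/5

0.4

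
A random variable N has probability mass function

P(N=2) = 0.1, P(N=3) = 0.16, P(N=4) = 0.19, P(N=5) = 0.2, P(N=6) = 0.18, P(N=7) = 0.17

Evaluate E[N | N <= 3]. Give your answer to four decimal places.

2.6154

P(N <= 3) = 0.1 + 0.16 = 0.26.
E[N | N <= 3] = [2·0.1 + 3·0.16] / 0.26
 = 0.68 / 0.26
 = 34/13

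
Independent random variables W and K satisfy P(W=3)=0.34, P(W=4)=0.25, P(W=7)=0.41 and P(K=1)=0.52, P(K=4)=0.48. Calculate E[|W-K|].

2.7764

E[|W-K|] = Σ_w Σ_k |w-k| · P(W=w)P(K=k)
 = 2·0.1768 + 1·0.1632 + 3·0.13 + 0·0.12 + 6·0.2132 + 3·0.1968
 = 0.3536 + 0.1632 + 0.39 + 0 + 1.2792 + 0.5904
 = 2.7764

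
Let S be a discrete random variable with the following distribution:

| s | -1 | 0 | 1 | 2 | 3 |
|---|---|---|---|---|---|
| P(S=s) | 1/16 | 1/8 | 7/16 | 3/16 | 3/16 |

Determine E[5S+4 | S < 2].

7

P(S < 2) = 1/16 + 1/8 + 7/16 = 5/8.
E[5S+4 | S < 2] = [(-1)·1/16 + 4·1/8 + 9·7/16] / (5/8)
 = 35/8 / (5/8)
 = 7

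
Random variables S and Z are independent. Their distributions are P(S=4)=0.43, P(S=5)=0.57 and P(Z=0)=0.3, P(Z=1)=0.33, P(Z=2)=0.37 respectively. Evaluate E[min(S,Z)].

E[min(S,Z)] = Σ_s Σ_z min(s,z) · P(S=s)P(Z=z)
 = 0·0.129 + 1·0.1419 + 2·0.1591 + 0·0.171 + 1·0.1881 + 2·0.2109
 = 0 + 0.1419 + 0.3182 + 0 + 0.1881 + 0.4218
 = 1.07

1.07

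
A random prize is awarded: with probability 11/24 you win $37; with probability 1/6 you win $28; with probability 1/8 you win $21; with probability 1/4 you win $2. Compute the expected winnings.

24.75

E[payout] = 37·11/24 + 28·1/6 + 21·1/8 + 2·1/4
 = 407/24 + 14/3 + 21/8 + 1/2
 = 99/4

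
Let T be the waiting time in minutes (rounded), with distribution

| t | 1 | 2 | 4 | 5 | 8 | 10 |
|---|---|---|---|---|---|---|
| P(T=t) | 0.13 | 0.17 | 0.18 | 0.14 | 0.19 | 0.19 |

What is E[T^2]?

38.35

E[T^2] = Σ t^2·P(T=t)
 = 1·0.13 + 4·0.17 + 16·0.18 + 25·0.14 + 64·0.19 + 100·0.19
 = 0.13 + 0.68 + 2.88 + 3.5 + 12.16 + 19
 = 38.35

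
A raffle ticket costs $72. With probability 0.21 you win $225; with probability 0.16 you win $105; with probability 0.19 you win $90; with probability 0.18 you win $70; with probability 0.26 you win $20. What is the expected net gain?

E[payout] = 225·0.21 + 105·0.16 + 90·0.19 + 70·0.18 + 20·0.26
 = 47.25 + 16.8 + 17.1 + 12.6 + 5.2
 = 98.95
Net = 98.95 - 72 = 26.95

26.95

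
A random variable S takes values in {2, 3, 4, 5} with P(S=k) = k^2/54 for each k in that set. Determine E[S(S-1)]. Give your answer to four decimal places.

13.9630

E[S(S-1)] = Σ s(s-1)·P(S=s)
 = 2·2/27 + 6·1/6 + 12·8/27 + 20·25/54
 = 4/27 + 1 + 32/9 + 250/27
 = 377/27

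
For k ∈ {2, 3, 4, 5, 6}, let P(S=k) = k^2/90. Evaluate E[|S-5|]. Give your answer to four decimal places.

0.9111

E[|S-5|] = Σ |s-5|·P(S=s)
 = 3·2/45 + 2·1/10 + 1·8/45 + 0·5/18 + 1·2/5
 = 2/15 + 1/5 + 8/45 + 0 + 2/5
 = 41/45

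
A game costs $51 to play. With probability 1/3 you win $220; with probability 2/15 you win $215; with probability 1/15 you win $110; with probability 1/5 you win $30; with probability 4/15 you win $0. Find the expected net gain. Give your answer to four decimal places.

64.3333

E[payout] = 220·1/3 + 215·2/15 + 110·1/15 + 30·1/5 + 0·4/15
 = 220/3 + 86/3 + 22/3 + 6 + 0
 = 346/3
Net = 346/3 - 51 = 193/3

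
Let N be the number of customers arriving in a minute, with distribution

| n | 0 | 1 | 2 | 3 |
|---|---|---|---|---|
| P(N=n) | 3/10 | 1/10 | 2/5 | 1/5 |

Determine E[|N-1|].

1.1

E[|N-1|] = Σ |n-1|·P(N=n)
 = 1·3/10 + 0·1/10 + 1·2/5 + 2·1/5
 = 3/10 + 0 + 2/5 + 2/5
 = 11/10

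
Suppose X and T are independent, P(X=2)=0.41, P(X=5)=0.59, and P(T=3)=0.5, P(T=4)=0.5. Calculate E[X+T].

E[X+T] = Σ_x Σ_t (x+t) · P(X=x)P(T=t)
 = 5·0.205 + 6·0.205 + 8·0.295 + 9·0.295
 = 1.025 + 1.23 + 2.36 + 2.655
 = 7.27

7.27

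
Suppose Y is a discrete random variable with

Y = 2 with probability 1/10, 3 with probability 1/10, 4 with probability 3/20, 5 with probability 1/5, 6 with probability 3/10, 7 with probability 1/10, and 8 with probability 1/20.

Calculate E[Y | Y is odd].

5

P(Y is odd) = 1/10 + 1/5 + 1/10 = 2/5.
E[Y | Y is odd] = [3·1/10 + 5·1/5 + 7·1/10] / (2/5)
 = 2 / (2/5)
 = 5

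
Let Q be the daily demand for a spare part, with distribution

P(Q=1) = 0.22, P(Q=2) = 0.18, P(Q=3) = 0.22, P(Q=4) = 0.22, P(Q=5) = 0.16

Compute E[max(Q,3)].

E[max(Q,3)] = Σ max(q,3)·P(Q=q)
 = 3·0.22 + 3·0.18 + 3·0.22 + 4·0.22 + 5·0.16
 = 0.66 + 0.54 + 0.66 + 0.88 + 0.8
 = 3.54

3.54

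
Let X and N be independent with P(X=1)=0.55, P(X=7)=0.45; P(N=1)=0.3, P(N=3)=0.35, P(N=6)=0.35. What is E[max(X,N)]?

5.0475

E[max(X,N)] = Σ_x Σ_n max(x,n) · P(X=x)P(N=n)
 = 1·0.165 + 3·0.1925 + 6·0.1925 + 7·0.135 + 7·0.1575 + 7·0.1575
 = 0.165 + 0.5775 + 1.155 + 0.945 + 1.1025 + 1.1025
 = 5.0475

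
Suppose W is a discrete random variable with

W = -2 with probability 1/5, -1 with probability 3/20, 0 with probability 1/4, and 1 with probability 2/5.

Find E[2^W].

E[2^W] = Σ 2^w·P(W=w)
 = 1/4·1/5 + 1/2·3/20 + 1·1/4 + 2·2/5
 = 1/20 + 3/40 + 1/4 + 4/5
 = 47/40

1.175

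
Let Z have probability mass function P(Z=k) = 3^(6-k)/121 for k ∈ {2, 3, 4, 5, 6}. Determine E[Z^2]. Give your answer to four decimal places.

E[Z^2] = Σ z^2·P(Z=z)
 = 4·81/121 + 9·27/121 + 16·9/121 + 25·3/121 + 36·1/121
 = 324/121 + 243/121 + 144/121 + 75/121 + 36/121
 = 822/121

6.7934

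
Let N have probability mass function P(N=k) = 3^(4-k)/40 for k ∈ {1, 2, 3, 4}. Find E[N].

E[N] = Σ n·P(N=n)
 = 1·27/40 + 2·9/40 + 3·3/40 + 4·1/40
 = 27/40 + 9/20 + 9/40 + 1/10
 = 29/20

1.45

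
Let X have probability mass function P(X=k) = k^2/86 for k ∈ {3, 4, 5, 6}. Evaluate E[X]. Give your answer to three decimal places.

5.023

E[X] = Σ x·P(X=x)
 = 3·9/86 + 4·8/43 + 5·25/86 + 6·18/43
 = 27/86 + 32/43 + 125/86 + 108/43
 = 216/43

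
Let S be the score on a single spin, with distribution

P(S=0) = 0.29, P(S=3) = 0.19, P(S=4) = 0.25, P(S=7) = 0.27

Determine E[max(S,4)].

4.81

E[max(S,4)] = Σ max(s,4)·P(S=s)
 = 4·0.29 + 4·0.19 + 4·0.25 + 7·0.27
 = 1.16 + 0.76 + 1 + 1.89
 = 4.81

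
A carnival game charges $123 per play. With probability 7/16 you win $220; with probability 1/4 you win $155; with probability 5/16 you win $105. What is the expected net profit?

44.8125

E[payout] = 220·7/16 + 155·1/4 + 105·5/16
 = 385/4 + 155/4 + 525/16
 = 2685/16
Net = 2685/16 - 123 = 717/16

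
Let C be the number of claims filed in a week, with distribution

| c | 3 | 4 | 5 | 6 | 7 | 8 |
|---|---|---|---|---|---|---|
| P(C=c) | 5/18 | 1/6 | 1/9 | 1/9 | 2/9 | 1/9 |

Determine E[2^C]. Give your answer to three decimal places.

72.444

E[2^C] = Σ 2^c·P(C=c)
 = 8·5/18 + 16·1/6 + 32·1/9 + 64·1/9 + 128·2/9 + 256·1/9
 = 20/9 + 8/3 + 32/9 + 64/9 + 256/9 + 256/9
 = 652/9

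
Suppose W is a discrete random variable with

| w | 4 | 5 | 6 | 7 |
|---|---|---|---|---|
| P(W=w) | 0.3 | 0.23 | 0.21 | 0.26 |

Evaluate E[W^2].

30.85

E[W^2] = Σ w^2·P(W=w)
 = 16·0.3 + 25·0.23 + 36·0.21 + 49·0.26
 = 4.8 + 5.75 + 7.56 + 12.74
 = 30.85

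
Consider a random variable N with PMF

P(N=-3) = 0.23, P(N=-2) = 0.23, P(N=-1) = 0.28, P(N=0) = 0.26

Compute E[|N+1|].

E[|N+1|] = Σ |n+1|·P(N=n)
 = 2·0.23 + 1·0.23 + 0·0.28 + 1·0.26
 = 0.46 + 0.23 + 0 + 0.26
 = 0.95

0.95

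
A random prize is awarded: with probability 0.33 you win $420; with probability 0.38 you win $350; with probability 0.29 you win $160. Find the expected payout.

318

E[payout] = 420·0.33 + 350·0.38 + 160·0.29
 = 138.6 + 133 + 46.4
 = 318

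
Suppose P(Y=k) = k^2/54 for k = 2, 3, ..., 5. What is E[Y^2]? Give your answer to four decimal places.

18.1111

E[Y^2] = Σ y^2·P(Y=y)
 = 4·2/27 + 9·1/6 + 16·8/27 + 25·25/54
 = 8/27 + 3/2 + 128/27 + 625/54
 = 163/9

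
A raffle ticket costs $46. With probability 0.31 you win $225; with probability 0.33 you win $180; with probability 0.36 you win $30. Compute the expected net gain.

93.95

E[payout] = 225·0.31 + 180·0.33 + 30·0.36
 = 69.75 + 59.4 + 10.8
 = 139.95
Net = 139.95 - 46 = 93.95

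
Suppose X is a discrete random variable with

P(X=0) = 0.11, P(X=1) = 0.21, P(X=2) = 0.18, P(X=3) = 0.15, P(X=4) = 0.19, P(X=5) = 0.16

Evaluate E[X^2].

9.32

E[X^2] = Σ x^2·P(X=x)
 = 0·0.11 + 1·0.21 + 4·0.18 + 9·0.15 + 16·0.19 + 25·0.16
 = 0 + 0.21 + 0.72 + 1.35 + 3.04 + 4
 = 9.32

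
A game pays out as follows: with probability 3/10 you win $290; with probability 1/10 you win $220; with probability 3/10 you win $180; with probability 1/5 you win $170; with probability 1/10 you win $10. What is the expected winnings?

E[payout] = 290·3/10 + 220·1/10 + 180·3/10 + 170·1/5 + 10·1/10
 = 87 + 22 + 54 + 34 + 1
 = 198

198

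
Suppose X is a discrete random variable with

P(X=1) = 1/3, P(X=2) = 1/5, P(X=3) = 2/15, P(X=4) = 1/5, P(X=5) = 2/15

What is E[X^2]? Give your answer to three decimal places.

E[X^2] = Σ x^2·P(X=x)
 = 1·1/3 + 4·1/5 + 9·2/15 + 16·1/5 + 25·2/15
 = 1/3 + 4/5 + 6/5 + 16/5 + 10/3
 = 133/15

8.867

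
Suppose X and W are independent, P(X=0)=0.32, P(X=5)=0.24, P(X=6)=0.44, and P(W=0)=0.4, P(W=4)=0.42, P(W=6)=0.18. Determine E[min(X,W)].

E[min(X,W)] = Σ_x Σ_w min(x,w) · P(X=x)P(W=w)
 = 0·0.128 + 0·0.1344 + 0·0.0576 + 0·0.096 + 4·0.1008 + 5·0.0432 + 0·0.176 + 4·0.1848 + 6·0.0792
 = 0 + 0 + 0 + 0 + 0.4032 + 0.216 + 0 + 0.7392 + 0.4752
 = 1.8336

1.8336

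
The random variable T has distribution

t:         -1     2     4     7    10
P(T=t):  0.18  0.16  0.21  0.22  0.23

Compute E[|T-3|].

3.58

E[|T-3|] = Σ |t-3|·P(T=t)
 = 4·0.18 + 1·0.16 + 1·0.21 + 4·0.22 + 7·0.23
 = 0.72 + 0.16 + 0.21 + 0.88 + 1.61
 = 3.58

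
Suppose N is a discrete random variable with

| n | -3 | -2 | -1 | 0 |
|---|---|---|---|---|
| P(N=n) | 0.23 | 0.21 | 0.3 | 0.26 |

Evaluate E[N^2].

3.21

E[N^2] = Σ n^2·P(N=n)
 = 9·0.23 + 4·0.21 + 1·0.3 + 0·0.26
 = 2.07 + 0.84 + 0.3 + 0
 = 3.21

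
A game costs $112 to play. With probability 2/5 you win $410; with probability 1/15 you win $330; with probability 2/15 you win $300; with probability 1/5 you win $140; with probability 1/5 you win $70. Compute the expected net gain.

156

E[payout] = 410·2/5 + 330·1/15 + 300·2/15 + 140·1/5 + 70·1/5
 = 164 + 22 + 40 + 28 + 14
 = 268
Net = 268 - 112 = 156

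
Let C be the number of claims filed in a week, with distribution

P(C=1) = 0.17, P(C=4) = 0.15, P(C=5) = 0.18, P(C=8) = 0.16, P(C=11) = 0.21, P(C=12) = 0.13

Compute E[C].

E[C] = Σ c·P(C=c)
 = 1·0.17 + 4·0.15 + 5·0.18 + 8·0.16 + 11·0.21 + 12·0.13
 = 0.17 + 0.6 + 0.9 + 1.28 + 2.31 + 1.56
 = 6.82

6.82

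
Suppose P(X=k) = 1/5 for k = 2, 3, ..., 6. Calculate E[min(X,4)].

E[min(X,4)] = Σ min(x,4)·P(X=x)
 = 2·1/5 + 3·1/5 + 4·1/5 + 4·1/5 + 4·1/5
 = 2/5 + 3/5 + 4/5 + 4/5 + 4/5
 = 17/5

3.4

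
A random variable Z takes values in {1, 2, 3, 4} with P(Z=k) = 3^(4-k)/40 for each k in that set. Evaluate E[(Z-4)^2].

E[(Z-4)^2] = Σ (z-4)^2·P(Z=z)
 = 9·27/40 + 4·9/40 + 1·3/40 + 0·1/40
 = 243/40 + 9/10 + 3/40 + 0
 = 141/20

7.05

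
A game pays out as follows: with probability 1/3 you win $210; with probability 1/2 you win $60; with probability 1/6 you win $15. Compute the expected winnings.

E[payout] = 210·1/3 + 60·1/2 + 15·1/6
 = 70 + 30 + 5/2
 = 205/2

102.5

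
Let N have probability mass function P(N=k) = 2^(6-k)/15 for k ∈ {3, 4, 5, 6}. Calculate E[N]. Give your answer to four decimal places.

E[N] = Σ n·P(N=n)
 = 3·8/15 + 4·4/15 + 5·2/15 + 6·1/15
 = 8/5 + 16/15 + 2/3 + 2/5
 = 56/15

3.7333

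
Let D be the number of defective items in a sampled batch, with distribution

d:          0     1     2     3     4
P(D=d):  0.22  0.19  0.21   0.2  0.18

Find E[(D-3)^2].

3.13

E[(D-3)^2] = Σ (d-3)^2·P(D=d)
 = 9·0.22 + 4·0.19 + 1·0.21 + 0·0.2 + 1·0.18
 = 1.98 + 0.76 + 0.21 + 0 + 0.18
 = 3.13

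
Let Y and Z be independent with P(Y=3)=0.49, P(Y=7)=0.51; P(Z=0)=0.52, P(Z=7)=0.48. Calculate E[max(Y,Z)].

E[max(Y,Z)] = Σ_y Σ_z max(y,z) · P(Y=y)P(Z=z)
 = 3·0.2548 + 7·0.2352 + 7·0.2652 + 7·0.2448
 = 0.7644 + 1.6464 + 1.8564 + 1.7136
 = 5.9808

5.9808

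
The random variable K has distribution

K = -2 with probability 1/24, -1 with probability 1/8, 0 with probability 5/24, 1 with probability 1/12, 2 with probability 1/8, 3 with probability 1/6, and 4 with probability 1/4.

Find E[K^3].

21.125

E[K^3] = Σ k^3·P(K=k)
 = (-8)·1/24 + (-1)·1/8 + 0·5/24 + 1·1/12 + 8·1/8 + 27·1/6 + 64·1/4
 = (-1/3) + (-1/8) + 0 + 1/12 + 1 + 9/2 + 16
 = 169/8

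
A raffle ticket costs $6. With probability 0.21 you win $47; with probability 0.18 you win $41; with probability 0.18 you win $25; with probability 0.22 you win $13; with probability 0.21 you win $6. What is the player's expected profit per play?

19.87

E[payout] = 47·0.21 + 41·0.18 + 25·0.18 + 13·0.22 + 6·0.21
 = 9.87 + 7.38 + 4.5 + 2.86 + 1.26
 = 25.87
Net = 25.87 - 6 = 19.87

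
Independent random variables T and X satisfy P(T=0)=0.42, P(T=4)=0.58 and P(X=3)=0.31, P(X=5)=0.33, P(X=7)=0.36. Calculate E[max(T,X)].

5.2798

E[max(T,X)] = Σ_t Σ_x max(t,x) · P(T=t)P(X=x)
 = 3·0.1302 + 5·0.1386 + 7·0.1512 + 4·0.1798 + 5·0.1914 + 7·0.2088
 = 0.3906 + 0.693 + 1.0584 + 0.7192 + 0.957 + 1.4616
 = 5.2798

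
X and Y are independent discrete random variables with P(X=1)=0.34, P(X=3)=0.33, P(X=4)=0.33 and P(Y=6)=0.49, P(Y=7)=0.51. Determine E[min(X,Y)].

E[min(X,Y)] = Σ_x Σ_y min(x,y) · P(X=x)P(Y=y)
 = 1·0.1666 + 1·0.1734 + 3·0.1617 + 3·0.1683 + 4·0.1617 + 4·0.1683
 = 0.1666 + 0.1734 + 0.4851 + 0.5049 + 0.6468 + 0.6732
 = 2.65

2.65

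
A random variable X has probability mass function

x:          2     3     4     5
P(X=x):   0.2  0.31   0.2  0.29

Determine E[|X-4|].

E[|X-4|] = Σ |x-4|·P(X=x)
 = 2·0.2 + 1·0.31 + 0·0.2 + 1·0.29
 = 0.4 + 0.31 + 0 + 0.29
 = 1

1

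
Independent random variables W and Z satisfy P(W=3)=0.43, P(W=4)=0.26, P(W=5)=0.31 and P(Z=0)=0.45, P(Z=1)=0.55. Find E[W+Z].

4.43

E[W+Z] = Σ_w Σ_z (w+z) · P(W=w)P(Z=z)
 = 3·0.1935 + 4·0.2365 + 4·0.117 + 5·0.143 + 5·0.1395 + 6·0.1705
 = 0.5805 + 0.946 + 0.468 + 0.715 + 0.6975 + 1.023
 = 4.43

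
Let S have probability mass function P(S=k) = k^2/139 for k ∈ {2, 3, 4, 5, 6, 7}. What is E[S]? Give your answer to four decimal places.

E[S] = Σ s·P(S=s)
 = 2·4/139 + 3·9/139 + 4·16/139 + 5·25/139 + 6·36/139 + 7·49/139
 = 8/139 + 27/139 + 64/139 + 125/139 + 216/139 + 343/139
 = 783/139

5.6331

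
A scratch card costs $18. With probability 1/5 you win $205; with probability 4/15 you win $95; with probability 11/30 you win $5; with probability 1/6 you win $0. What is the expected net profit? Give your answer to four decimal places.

50.1667

E[payout] = 205·1/5 + 95·4/15 + 5·11/30 + 0·1/6
 = 41 + 76/3 + 11/6 + 0
 = 409/6
Net = 409/6 - 18 = 301/6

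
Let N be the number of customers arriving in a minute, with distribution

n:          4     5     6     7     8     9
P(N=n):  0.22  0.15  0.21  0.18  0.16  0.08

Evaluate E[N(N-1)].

34.22

E[N(N-1)] = Σ n(n-1)·P(N=n)
 = 12·0.22 + 20·0.15 + 30·0.21 + 42·0.18 + 56·0.16 + 72·0.08
 = 2.64 + 3 + 6.3 + 7.56 + 8.96 + 5.76
 = 34.22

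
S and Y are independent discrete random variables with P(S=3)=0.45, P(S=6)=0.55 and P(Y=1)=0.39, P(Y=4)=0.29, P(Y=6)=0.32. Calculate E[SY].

16.1355

E[SY] = Σ_s Σ_y sy · P(S=s)P(Y=y)
 = 3·0.1755 + 12·0.1305 + 18·0.144 + 6·0.2145 + 24·0.1595 + 36·0.176
 = 0.5265 + 1.566 + 2.592 + 1.287 + 3.828 + 6.336
 = 16.1355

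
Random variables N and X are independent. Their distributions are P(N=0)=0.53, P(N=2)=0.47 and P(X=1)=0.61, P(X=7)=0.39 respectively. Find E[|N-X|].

2.9734

E[|N-X|] = Σ_n Σ_x |n-x| · P(N=n)P(X=x)
 = 1·0.3233 + 7·0.2067 + 1·0.2867 + 5·0.1833
 = 0.3233 + 1.4469 + 0.2867 + 0.9165
 = 2.9734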